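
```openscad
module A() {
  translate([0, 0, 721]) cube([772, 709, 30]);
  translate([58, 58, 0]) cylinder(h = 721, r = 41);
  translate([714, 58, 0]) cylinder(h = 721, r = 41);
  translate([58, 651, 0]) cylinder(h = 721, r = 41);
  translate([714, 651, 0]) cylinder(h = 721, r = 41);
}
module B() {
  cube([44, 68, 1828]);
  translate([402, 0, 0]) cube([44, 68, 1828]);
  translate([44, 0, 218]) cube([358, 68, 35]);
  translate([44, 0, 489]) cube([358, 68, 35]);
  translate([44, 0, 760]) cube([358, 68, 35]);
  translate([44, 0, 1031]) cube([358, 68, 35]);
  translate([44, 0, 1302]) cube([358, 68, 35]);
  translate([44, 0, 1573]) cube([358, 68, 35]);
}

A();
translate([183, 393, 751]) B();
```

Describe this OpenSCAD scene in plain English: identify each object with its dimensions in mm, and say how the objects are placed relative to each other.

A is a table with a 772×709 mm rectangular top, 30 mm thick, top surface at z = 751 mm, supported by four round legs of 82 mm diameter, each leg's bounding box inset 17 mm from the nearest pair of top edges, running from the floor.

B is a straight ladder. Two 44×68 mm vertical rails, 1828 mm tall, stand 446 mm apart (outside-to-outside) with their front faces coplanar on the −y side. 6 rungs, each 68 mm deep and 35 mm tall, span between the inner faces of the rails, front faces flush with the rails. The lowest rung's underside is at z = 218 mm and rungs are spaced 271 mm apart (underside to underside).

The ladder is on top of the table.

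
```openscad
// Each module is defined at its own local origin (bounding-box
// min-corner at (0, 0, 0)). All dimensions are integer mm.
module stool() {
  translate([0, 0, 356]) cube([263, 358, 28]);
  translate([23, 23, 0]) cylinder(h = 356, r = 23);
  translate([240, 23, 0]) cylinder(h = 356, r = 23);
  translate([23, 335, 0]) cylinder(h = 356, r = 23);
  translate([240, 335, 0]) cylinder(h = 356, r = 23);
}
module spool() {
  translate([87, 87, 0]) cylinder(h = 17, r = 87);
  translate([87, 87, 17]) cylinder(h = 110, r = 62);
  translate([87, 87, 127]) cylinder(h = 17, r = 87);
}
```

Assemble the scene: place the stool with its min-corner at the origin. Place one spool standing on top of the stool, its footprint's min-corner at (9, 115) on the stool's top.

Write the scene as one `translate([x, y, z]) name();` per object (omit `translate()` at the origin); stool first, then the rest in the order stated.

stool();
translate([9, 115, 384]) spool();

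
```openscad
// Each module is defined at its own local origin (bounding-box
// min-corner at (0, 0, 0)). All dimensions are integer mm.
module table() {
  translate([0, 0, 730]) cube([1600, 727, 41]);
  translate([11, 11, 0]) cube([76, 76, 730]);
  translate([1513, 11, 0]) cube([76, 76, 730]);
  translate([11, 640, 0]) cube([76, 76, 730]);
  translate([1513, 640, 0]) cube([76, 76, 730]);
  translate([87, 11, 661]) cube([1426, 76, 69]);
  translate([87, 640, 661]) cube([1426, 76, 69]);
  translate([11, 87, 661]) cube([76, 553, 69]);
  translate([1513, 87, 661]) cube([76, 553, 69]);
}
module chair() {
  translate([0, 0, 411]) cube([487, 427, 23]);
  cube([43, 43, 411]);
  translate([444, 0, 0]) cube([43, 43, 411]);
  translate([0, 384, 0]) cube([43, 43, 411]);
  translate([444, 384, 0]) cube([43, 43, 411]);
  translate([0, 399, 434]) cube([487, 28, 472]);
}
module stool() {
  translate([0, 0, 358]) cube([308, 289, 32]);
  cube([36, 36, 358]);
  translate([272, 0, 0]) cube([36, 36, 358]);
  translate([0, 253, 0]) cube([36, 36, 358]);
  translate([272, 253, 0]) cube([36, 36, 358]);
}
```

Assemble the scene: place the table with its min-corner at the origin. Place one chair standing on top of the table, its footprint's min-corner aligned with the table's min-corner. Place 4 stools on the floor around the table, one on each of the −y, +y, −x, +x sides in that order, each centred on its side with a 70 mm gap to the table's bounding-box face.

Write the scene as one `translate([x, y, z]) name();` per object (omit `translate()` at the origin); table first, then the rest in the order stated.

table();
translate([0, 0, 771]) chair();
translate([646, -359, 0]) stool();
translate([646, 797, 0]) stool();
translate([-378, 219, 0]) stool();
translate([1670, 219, 0]) stool();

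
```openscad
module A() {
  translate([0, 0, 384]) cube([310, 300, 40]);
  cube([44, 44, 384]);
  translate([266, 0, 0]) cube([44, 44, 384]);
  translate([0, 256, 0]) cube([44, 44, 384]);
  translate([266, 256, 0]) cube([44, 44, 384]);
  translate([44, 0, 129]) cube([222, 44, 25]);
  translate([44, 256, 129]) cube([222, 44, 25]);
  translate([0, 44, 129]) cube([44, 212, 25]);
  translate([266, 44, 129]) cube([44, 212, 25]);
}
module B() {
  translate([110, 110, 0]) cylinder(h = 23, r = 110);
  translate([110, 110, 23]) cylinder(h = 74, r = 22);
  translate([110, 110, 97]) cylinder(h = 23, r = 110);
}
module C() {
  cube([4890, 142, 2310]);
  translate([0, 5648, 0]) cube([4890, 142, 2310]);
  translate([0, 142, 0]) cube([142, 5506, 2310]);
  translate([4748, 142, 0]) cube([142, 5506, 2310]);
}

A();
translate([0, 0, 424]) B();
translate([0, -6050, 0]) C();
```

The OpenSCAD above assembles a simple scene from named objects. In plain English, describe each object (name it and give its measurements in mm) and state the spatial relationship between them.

A is a four-legged stool. The seat is a 310×300×40 mm slab whose top surface is at z = 424 mm; four square legs, each 44×44 mm in cross-section, run from the floor (z = 0) to the underside of the seat, each flush with a corner of the seat. Four stretchers, 44 mm wide and 25 mm tall, connect adjacent legs with their undersides at z = 129 mm, each running between the inner faces of the legs it joins and aligned with the legs' outer faces on the other axis.

B is a spool: two coaxial disc flanges of radius 110 mm and thickness 23 mm, joined by a core cylinder of radius 22 mm and height 74 mm. The lower flange rests on z = 0 and the three cylinders share a vertical axis.

C is a box-shaped house frame (walls only): outside footprint 4890×5790 mm, wall height 2310 mm, wall thickness 142 mm. The two y-facing walls run the full x-width; the two x-facing walls fit between the inner faces of the y-facing walls.

The spool is on top of the stool. The house frame is on the floor beside the stool on its −y side.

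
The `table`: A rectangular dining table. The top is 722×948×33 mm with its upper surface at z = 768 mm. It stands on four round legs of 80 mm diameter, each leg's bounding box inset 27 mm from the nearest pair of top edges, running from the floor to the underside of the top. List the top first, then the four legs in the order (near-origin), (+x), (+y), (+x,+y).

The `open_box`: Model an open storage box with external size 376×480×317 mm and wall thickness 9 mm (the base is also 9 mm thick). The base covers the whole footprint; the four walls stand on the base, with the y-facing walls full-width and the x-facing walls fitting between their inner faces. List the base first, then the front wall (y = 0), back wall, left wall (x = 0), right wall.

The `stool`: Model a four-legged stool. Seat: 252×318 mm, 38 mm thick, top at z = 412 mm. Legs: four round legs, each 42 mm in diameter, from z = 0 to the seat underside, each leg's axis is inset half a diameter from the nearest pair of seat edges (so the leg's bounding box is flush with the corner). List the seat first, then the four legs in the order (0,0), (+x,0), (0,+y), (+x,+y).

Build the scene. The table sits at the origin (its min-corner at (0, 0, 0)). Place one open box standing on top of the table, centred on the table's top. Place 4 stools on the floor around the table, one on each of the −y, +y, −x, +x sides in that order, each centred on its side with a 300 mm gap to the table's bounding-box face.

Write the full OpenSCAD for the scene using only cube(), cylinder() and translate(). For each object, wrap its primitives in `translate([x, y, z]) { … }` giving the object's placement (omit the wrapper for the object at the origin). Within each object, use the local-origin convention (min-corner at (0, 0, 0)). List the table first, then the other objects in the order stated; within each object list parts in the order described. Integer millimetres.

translate([0, 0, 735]) cube([722, 948, 33]);
translate([67, 67, 0]) cylinder(h = 735, r = 40);
translate([655, 67, 0]) cylinder(h = 735, r = 40);
translate([67, 881, 0]) cylinder(h = 735, r = 40);
translate([655, 881, 0]) cylinder(h = 735, r = 40);
translate([173, 234, 768]) {
  cube([376, 480, 9]);
  translate([0, 0, 9]) cube([376, 9, 308]);
  translate([0, 471, 9]) cube([376, 9, 308]);
  translate([0, 9, 9]) cube([9, 462, 308]);
  translate([367, 9, 9]) cube([9, 462, 308]);
}
translate([235, -618, 0]) {
  translate([0, 0, 374]) cube([252, 318, 38]);
  translate([21, 21, 0]) cylinder(h = 374, r = 21);
  translate([231, 21, 0]) cylinder(h = 374, r = 21);
  translate([21, 297, 0]) cylinder(h = 374, r = 21);
  translate([231, 297, 0]) cylinder(h = 374, r = 21);
}
translate([235, 1248, 0]) {
  translate([0, 0, 374]) cube([252, 318, 38]);
  translate([21, 21, 0]) cylinder(h = 374, r = 21);
  translate([231, 21, 0]) cylinder(h = 374, r = 21);
  translate([21, 297, 0]) cylinder(h = 374, r = 21);
  translate([231, 297, 0]) cylinder(h = 374, r = 21);
}
translate([-552, 315, 0]) {
  translate([0, 0, 374]) cube([252, 318, 38]);
  translate([21, 21, 0]) cylinder(h = 374, r = 21);
  translate([231, 21, 0]) cylinder(h = 374, r = 21);
  translate([21, 297, 0]) cylinder(h = 374, r = 21);
  translate([231, 297, 0]) cylinder(h = 374, r = 21);
}
translate([1022, 315, 0]) {
  translate([0, 0, 374]) cube([252, 318, 38]);
  translate([21, 21, 0]) cylinder(h = 374, r = 21);
  translate([231, 21, 0]) cylinder(h = 374, r = 21);
  translate([21, 297, 0]) cylinder(h = 374, r = 21);
  translate([231, 297, 0]) cylinder(h = 374, r = 21);
}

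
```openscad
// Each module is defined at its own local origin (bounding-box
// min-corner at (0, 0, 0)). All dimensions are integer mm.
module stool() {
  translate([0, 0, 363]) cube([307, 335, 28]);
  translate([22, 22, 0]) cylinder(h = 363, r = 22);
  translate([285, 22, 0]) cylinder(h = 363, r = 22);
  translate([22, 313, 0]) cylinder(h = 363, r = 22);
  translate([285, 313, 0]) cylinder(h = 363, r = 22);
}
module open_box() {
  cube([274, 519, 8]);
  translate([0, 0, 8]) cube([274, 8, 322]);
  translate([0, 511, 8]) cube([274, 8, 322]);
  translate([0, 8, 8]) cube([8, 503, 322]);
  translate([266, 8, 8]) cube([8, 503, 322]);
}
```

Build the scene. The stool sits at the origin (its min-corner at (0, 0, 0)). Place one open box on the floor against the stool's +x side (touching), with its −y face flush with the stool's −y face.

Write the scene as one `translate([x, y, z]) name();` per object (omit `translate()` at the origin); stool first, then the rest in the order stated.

stool();
translate([307, 0, 0]) open_box();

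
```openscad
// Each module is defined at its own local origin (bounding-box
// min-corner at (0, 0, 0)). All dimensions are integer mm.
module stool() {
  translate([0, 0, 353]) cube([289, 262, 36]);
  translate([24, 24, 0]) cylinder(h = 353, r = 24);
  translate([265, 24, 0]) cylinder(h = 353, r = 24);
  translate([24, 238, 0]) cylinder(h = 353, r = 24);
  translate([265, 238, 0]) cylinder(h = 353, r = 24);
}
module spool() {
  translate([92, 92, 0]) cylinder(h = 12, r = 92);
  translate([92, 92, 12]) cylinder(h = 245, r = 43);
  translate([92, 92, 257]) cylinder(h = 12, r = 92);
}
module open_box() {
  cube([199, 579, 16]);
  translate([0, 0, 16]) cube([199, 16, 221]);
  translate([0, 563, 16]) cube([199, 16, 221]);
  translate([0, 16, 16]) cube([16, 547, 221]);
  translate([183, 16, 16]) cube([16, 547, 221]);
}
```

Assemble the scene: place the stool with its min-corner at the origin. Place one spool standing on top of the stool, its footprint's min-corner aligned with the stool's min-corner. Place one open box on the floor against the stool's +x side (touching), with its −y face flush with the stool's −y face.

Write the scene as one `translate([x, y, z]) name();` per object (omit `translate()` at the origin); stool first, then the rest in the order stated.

stool();
translate([0, 0, 389]) spool();
translate([289, 0, 0]) open_box();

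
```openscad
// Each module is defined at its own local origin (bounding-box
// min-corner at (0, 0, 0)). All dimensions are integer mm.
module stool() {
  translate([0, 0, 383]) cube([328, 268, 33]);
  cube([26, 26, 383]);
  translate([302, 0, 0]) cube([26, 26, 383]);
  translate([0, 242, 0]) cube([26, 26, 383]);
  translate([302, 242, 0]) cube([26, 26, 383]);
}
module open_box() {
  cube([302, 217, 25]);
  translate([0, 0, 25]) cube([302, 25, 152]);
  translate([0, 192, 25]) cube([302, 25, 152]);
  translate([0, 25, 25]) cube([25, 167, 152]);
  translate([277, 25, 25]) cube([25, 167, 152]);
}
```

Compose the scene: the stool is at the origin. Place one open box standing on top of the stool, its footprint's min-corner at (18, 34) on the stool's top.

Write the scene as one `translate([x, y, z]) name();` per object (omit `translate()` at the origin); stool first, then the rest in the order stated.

stool();
translate([18, 34, 416]) open_box();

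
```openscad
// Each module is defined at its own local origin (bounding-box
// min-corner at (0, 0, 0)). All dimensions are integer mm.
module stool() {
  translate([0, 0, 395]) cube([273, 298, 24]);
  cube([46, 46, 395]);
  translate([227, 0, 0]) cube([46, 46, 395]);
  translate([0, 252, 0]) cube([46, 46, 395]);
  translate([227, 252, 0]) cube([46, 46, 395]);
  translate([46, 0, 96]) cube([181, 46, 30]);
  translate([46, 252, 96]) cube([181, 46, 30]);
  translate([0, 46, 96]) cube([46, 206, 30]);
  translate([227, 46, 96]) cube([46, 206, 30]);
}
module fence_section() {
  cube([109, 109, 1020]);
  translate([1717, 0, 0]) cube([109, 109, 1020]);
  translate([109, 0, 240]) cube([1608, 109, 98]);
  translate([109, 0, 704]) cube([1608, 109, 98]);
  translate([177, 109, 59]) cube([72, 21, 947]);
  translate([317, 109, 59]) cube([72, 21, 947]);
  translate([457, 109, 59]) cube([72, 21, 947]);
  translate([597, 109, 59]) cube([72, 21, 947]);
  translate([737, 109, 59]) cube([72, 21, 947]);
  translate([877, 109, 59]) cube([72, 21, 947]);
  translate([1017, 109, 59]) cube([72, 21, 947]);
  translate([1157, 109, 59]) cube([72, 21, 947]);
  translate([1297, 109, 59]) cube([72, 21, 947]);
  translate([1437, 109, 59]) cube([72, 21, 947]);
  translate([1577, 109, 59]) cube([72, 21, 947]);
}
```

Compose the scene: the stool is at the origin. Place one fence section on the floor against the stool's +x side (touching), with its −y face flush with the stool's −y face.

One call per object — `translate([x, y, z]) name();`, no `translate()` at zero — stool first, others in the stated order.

stool();
translate([273, 0, 0]) fence_section();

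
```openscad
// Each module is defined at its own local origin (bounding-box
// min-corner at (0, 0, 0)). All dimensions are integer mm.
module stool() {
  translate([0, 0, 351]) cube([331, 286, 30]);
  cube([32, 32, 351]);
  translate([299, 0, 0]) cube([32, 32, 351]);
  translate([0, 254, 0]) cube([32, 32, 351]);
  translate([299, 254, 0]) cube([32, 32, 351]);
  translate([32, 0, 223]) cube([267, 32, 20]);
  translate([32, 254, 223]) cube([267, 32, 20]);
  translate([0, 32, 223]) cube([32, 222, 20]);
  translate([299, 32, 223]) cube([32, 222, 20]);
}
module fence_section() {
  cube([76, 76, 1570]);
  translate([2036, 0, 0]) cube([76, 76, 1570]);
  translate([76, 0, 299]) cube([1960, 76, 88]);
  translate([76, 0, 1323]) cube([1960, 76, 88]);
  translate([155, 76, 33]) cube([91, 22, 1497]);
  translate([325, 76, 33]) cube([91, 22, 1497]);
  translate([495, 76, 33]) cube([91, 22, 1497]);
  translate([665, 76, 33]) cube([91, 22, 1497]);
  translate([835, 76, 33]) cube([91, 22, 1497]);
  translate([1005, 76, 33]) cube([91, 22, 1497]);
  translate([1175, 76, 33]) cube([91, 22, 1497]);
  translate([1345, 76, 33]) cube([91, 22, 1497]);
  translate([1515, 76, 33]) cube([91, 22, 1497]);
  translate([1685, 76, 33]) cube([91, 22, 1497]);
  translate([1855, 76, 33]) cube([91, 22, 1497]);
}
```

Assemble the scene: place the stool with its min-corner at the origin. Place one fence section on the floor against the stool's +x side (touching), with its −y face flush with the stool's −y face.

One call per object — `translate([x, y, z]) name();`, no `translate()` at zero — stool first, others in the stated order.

stool();
translate([331, 0, 0]) fence_section();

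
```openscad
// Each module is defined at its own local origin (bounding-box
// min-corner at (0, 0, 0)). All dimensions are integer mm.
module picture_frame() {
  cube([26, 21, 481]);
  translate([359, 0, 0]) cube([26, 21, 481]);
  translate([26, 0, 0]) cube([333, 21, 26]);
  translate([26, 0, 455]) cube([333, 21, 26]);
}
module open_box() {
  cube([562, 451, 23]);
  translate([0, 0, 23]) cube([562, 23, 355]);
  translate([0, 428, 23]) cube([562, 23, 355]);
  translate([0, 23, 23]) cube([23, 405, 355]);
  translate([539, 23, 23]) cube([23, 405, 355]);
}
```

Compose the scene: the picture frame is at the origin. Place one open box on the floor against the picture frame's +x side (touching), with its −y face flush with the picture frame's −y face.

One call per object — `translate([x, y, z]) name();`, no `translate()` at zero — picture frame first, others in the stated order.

picture_frame();
translate([385, 0, 0]) open_box();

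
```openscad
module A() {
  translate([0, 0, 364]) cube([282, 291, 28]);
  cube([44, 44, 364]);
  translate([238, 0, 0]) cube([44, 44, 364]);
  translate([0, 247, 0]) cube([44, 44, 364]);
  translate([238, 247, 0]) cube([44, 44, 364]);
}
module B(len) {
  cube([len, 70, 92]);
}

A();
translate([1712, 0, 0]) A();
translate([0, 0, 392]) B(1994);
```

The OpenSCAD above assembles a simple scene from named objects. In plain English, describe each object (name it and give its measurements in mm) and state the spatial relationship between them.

A is a simple wooden stool: a rectangular seat 282 mm (x) by 291 mm (y), 28 mm thick, top face at z = 392 mm, on four square legs, each 44×44 mm in cross-section. The legs rest on z = 0, each flush with a corner of the seat.

B is a rectangular beam 1994 mm long (x), 70 mm deep (y), 92 mm thick (z).

The beam spans the tops of two stools placed 1430 mm apart, resting at z = 392 mm.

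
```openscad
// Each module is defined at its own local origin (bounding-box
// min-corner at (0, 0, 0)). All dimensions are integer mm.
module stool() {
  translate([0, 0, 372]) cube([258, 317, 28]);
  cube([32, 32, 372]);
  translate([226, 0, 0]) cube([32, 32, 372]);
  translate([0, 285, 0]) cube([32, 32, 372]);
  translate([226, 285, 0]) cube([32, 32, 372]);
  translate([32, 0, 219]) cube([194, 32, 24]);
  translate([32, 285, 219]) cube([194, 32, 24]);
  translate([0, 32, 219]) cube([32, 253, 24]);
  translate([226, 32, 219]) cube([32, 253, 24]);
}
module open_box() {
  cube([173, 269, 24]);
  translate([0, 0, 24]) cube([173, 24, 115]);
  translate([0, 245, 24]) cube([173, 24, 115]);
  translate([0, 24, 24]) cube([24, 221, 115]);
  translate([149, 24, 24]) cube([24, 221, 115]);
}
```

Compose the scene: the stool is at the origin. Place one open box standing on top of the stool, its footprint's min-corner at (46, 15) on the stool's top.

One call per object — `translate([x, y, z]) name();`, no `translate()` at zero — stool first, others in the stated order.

stool();
translate([46, 15, 400]) open_box();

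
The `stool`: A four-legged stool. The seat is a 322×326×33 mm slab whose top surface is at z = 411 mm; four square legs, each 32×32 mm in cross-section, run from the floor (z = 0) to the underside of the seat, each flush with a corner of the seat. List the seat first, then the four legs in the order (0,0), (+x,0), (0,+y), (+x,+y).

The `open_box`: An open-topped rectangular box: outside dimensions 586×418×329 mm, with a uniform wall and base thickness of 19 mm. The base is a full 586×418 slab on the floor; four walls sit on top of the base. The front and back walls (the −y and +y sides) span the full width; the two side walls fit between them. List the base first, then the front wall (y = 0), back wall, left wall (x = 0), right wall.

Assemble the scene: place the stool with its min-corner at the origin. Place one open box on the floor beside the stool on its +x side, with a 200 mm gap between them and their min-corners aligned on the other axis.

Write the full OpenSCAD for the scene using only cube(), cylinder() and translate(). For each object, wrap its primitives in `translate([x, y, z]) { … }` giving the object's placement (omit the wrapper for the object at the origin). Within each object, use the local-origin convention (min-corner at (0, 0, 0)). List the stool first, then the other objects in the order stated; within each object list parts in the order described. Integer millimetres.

translate([0, 0, 378]) cube([322, 326, 33]);
cube([32, 32, 378]);
translate([290, 0, 0]) cube([32, 32, 378]);
translate([0, 294, 0]) cube([32, 32, 378]);
translate([290, 294, 0]) cube([32, 32, 378]);
translate([522, 0, 0]) {
  cube([586, 418, 19]);
  translate([0, 0, 19]) cube([586, 19, 310]);
  translate([0, 399, 19]) cube([586, 19, 310]);
  translate([0, 19, 19]) cube([19, 380, 310]);
  translate([567, 19, 19]) cube([19, 380, 310]);
}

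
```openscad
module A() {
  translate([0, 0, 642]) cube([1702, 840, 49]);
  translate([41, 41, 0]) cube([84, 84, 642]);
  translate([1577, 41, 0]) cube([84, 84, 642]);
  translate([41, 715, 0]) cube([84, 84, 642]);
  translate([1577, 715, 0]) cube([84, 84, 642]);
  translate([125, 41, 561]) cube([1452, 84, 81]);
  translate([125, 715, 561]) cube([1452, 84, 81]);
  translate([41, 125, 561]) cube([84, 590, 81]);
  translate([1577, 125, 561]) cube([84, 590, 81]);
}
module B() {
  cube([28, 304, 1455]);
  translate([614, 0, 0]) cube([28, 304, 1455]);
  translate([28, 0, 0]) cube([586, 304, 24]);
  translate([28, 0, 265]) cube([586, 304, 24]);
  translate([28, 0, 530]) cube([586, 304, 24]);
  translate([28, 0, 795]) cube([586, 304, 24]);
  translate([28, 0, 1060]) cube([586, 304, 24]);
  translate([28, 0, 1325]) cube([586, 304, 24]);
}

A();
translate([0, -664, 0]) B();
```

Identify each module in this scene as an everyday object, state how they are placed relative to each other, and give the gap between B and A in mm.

The bookshelf's nearest face is 360 mm from the table's −y face.

A is a table. B is a bookshelf. The bookshelf is on the floor beside the table on its −y side. The gap between the bookshelf and the table is 360 mm.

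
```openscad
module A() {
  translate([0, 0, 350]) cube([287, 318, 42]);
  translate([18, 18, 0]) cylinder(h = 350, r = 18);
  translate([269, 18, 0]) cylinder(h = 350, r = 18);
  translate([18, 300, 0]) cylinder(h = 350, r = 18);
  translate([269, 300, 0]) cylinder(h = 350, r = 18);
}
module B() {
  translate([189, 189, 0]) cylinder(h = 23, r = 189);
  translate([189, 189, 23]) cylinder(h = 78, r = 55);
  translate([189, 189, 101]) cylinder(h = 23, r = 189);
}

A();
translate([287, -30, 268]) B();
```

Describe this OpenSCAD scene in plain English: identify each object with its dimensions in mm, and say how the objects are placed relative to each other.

A is a four-legged stool. The seat is 287×318 mm, 42 mm thick, top at z = 392 mm. It stands on four round legs, each 36 mm in diameter, from z = 0 to the seat underside, each leg's axis is inset half a diameter from the nearest pair of seat edges (so the leg's bounding box is flush with the corner).

B is a spool: two coaxial disc flanges of radius 189 mm and thickness 23 mm, joined by a core cylinder of radius 55 mm and height 78 mm. The lower flange rests on z = 0 and the three cylinders share a vertical axis.

The spool is beside the stool with their tops flush at z = 392.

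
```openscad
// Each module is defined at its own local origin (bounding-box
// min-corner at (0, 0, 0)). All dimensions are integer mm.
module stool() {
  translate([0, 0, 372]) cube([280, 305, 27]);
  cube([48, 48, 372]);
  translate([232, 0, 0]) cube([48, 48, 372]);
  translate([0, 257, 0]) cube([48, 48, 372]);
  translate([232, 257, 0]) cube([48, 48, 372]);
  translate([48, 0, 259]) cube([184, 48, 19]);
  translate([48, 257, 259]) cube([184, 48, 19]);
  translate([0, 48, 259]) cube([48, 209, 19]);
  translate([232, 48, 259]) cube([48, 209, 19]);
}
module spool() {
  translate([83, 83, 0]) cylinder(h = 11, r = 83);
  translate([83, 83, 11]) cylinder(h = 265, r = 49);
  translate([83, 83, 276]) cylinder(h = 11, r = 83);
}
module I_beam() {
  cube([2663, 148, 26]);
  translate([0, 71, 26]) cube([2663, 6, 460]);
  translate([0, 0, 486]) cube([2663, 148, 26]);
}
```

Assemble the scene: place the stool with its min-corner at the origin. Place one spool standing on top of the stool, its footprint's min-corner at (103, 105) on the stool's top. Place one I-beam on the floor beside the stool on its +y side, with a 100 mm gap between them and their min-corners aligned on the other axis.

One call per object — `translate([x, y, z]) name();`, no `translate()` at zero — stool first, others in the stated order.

stool();
translate([103, 105, 399]) spool();
translate([0, 405, 0]) I_beam();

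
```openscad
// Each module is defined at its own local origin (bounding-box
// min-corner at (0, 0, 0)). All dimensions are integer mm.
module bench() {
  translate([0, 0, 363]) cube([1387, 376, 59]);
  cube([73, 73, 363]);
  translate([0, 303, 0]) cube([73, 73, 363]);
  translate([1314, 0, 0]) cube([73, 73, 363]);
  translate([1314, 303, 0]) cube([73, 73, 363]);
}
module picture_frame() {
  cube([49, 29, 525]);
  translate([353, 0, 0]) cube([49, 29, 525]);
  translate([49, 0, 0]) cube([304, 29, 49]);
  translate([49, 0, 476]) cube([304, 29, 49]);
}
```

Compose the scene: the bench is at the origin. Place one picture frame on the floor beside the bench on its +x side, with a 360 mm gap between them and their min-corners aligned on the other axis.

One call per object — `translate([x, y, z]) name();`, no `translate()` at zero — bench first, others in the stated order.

bench();
translate([1747, 0, 0]) picture_frame();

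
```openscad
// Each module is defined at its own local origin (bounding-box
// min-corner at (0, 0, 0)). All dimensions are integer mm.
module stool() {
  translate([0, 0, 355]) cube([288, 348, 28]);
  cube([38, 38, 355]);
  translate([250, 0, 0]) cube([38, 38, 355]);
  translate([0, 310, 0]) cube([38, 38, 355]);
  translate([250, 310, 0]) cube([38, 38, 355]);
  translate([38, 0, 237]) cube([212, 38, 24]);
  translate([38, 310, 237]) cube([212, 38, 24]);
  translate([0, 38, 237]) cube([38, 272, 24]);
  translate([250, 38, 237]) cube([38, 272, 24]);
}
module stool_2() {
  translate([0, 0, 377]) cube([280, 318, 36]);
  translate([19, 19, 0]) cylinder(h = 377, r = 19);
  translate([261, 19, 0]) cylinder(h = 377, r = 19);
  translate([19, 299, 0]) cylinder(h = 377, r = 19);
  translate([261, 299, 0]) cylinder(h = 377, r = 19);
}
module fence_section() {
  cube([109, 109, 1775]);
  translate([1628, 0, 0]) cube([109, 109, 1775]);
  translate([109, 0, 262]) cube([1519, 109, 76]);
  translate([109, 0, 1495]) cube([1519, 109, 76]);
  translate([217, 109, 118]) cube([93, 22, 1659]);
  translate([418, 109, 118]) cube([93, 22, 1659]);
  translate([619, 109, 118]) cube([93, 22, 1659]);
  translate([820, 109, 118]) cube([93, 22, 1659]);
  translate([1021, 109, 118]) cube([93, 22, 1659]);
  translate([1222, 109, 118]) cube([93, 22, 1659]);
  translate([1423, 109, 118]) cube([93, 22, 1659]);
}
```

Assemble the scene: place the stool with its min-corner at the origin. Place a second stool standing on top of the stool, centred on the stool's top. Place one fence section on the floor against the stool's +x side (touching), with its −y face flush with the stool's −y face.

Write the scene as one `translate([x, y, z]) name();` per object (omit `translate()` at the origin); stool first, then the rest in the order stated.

stool();
translate([4, 15, 383]) stool_2();
translate([288, 0, 0]) fence_section();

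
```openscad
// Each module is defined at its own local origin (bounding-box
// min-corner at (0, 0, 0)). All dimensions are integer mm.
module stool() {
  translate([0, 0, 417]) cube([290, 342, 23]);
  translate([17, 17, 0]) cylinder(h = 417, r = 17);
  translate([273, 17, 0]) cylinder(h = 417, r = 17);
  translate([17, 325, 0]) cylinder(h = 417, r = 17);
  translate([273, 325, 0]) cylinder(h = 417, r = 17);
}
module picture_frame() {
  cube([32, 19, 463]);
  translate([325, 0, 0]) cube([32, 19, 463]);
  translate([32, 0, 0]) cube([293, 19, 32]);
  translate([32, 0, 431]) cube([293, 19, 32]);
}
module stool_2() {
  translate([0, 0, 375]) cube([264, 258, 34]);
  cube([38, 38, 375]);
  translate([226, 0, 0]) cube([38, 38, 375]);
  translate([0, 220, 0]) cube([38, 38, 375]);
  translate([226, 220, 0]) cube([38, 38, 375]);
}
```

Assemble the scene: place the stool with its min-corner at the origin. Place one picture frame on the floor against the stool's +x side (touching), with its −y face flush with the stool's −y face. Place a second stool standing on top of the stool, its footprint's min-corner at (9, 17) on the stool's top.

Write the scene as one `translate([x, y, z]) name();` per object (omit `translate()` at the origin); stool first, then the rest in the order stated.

stool();
translate([290, 0, 0]) picture_frame();
translate([9, 17, 440]) stool_2();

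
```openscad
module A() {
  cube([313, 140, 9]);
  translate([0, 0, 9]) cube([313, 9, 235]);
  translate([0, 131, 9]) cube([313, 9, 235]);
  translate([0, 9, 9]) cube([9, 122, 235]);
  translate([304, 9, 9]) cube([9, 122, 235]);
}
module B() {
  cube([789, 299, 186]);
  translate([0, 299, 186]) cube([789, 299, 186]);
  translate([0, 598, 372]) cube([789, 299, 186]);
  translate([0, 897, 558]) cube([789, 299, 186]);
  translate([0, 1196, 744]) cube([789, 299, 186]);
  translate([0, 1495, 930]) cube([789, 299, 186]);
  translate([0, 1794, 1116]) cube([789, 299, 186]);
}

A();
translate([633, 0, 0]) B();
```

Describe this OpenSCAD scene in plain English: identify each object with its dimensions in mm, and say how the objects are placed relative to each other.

A is an open-topped rectangular box: outside dimensions 313×140×244 mm, with a uniform wall and base thickness of 9 mm. The base is a full 313×140 slab on the floor; four walls sit on top of the base. The front and back walls (the −y and +y sides) span the full width; the two side walls fit between them.

B is a straight staircase of 7 solid steps. Each step is 789 mm wide (x), 299 mm deep (y, the going) and 186 mm tall (the rise). The first step rests on the floor; each subsequent step sits one going further in +y and one rise higher in +z, directly behind and above the previous step with no overlap.

The staircase is on the floor beside the open box on its +x side.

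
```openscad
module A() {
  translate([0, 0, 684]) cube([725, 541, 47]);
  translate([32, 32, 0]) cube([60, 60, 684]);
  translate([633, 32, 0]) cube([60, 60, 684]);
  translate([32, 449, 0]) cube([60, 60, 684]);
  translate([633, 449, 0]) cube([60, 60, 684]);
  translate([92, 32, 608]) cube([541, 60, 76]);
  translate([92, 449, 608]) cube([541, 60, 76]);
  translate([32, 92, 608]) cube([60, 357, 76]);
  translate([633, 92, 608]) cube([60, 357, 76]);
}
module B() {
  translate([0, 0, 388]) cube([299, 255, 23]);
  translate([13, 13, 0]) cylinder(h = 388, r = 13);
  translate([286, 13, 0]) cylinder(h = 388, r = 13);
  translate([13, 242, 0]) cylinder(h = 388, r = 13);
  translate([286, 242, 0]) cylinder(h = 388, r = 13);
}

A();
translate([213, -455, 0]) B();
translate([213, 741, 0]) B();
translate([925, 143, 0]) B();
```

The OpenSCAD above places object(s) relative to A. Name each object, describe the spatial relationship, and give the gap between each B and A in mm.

A is a table. B is a stool. Three stools sit around the table at the −y, +y, +x sides. The gap between each stool and the table is 200 mm.

Each stool's nearest face is 200 mm from the table's bounding box.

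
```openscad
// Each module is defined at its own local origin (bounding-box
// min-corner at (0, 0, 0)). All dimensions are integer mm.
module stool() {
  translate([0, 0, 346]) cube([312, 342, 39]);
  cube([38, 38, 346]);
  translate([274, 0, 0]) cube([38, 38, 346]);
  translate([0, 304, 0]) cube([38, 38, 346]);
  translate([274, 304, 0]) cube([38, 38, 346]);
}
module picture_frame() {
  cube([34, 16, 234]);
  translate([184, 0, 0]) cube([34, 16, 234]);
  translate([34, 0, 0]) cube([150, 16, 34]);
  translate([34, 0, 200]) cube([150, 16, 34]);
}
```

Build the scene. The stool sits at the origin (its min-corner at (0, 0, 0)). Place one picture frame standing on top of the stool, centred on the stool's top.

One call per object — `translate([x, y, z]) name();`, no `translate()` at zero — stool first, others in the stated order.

stool();
translate([47, 163, 385]) picture_frame();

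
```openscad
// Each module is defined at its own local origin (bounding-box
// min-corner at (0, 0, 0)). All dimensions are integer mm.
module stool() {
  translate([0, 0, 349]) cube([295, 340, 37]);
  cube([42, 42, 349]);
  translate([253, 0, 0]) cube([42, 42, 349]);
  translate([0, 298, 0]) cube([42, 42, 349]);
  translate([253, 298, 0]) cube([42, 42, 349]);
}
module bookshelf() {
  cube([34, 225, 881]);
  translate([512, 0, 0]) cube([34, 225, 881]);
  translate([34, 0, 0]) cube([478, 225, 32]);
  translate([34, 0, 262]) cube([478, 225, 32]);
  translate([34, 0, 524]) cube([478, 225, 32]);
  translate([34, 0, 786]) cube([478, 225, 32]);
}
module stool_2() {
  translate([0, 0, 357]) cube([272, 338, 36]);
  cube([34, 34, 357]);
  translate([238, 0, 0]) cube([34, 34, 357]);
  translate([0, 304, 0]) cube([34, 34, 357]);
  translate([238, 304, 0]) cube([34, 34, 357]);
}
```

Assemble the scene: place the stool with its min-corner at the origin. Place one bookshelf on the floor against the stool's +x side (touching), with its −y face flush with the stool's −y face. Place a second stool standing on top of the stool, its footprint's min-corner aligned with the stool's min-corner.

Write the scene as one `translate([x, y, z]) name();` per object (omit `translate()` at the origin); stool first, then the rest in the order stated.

stool();
translate([295, 0, 0]) bookshelf();
translate([0, 0, 386]) stool_2();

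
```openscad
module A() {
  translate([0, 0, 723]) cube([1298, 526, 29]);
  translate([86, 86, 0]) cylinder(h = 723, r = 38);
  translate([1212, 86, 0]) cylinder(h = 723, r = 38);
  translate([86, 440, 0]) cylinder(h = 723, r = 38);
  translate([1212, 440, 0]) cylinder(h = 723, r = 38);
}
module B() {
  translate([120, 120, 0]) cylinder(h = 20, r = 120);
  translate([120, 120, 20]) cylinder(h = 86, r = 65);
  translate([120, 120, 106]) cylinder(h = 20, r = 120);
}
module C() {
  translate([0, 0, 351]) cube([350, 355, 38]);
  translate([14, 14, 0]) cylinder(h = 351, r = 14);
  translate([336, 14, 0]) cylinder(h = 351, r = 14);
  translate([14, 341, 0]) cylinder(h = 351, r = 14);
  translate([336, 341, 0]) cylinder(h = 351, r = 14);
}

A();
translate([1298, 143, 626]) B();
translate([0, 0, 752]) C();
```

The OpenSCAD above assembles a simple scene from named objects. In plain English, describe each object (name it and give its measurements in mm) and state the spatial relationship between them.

A is a table with a 1298×526 mm rectangular top, 29 mm thick, top surface at z = 752 mm, supported by four round legs of 76 mm diameter, each leg's bounding box inset 48 mm from the nearest pair of top edges, running from the floor.

B is a spool: two coaxial disc flanges of radius 120 mm and thickness 20 mm, joined by a core cylinder of radius 65 mm and height 86 mm. The lower flange rests on z = 0 and the three cylinders share a vertical axis.

C is a four-legged stool. The seat is 350×355 mm, 38 mm thick, top at z = 389 mm. It stands on four round legs, each 28 mm in diameter, from z = 0 to the seat underside, each leg's axis is inset half a diameter from the nearest pair of seat edges (so the leg's bounding box is flush with the corner).

The spool is beside the table with their tops flush at z = 752. The stool is on top of the table.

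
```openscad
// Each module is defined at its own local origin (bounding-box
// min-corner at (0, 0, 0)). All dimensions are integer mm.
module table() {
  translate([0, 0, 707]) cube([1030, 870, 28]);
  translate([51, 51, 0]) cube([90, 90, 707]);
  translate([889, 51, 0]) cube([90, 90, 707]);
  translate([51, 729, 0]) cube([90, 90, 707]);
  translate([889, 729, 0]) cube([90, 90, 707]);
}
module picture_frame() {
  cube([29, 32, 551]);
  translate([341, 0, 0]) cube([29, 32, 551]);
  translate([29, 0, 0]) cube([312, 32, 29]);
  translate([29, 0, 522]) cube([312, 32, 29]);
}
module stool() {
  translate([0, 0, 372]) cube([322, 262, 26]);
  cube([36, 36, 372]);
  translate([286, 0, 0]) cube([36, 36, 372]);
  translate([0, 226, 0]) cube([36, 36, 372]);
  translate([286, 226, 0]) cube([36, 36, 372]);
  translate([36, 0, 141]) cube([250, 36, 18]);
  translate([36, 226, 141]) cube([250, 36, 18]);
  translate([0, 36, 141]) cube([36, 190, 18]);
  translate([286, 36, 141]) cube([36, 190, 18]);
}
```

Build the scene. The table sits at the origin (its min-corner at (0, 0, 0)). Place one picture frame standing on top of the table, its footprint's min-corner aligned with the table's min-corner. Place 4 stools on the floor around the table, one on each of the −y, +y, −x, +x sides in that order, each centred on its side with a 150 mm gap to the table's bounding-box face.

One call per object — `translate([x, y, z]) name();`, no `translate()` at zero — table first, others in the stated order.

table();
translate([0, 0, 735]) picture_frame();
translate([354, -412, 0]) stool();
translate([354, 1020, 0]) stool();
translate([-472, 304, 0]) stool();
translate([1180, 304, 0]) stool();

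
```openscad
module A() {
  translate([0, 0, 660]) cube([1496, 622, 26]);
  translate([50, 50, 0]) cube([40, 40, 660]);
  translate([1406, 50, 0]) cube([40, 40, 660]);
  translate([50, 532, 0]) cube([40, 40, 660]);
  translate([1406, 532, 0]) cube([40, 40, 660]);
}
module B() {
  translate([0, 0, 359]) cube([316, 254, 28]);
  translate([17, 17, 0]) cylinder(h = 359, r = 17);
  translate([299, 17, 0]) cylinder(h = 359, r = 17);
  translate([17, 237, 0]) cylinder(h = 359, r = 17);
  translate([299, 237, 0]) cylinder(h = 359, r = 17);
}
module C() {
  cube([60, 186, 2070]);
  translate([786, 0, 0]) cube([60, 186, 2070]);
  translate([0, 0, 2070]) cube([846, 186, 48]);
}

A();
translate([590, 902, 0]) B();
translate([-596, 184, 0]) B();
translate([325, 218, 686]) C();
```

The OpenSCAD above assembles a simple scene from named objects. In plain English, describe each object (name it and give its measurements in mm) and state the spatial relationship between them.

A is a rectangular dining table. The top is 1496×622×26 mm with its upper surface at z = 686 mm. It stands on four 40×40 mm square legs, each inset 50 mm from the nearest pair of top edges, running from the floor to the underside of the top.

B is a simple wooden stool: a rectangular seat 316 mm (x) by 254 mm (y), 28 mm thick, top face at z = 387 mm, on four round legs, each 34 mm in diameter. The legs rest on z = 0, each leg's axis is inset half a diameter from the nearest pair of seat edges (so the leg's bounding box is flush with the corner).

C is a door frame. The clear opening is 726 mm wide and 2070 mm high. Two 60 mm wide jambs, 186 mm deep, stand either side of the opening from the floor to the top of the opening. A 48 mm thick head sits across the top of both jambs, spanning the full outside width of the frame.

Two stools sit around the table at the +y, −x sides. The door frame is on top of the table, centred.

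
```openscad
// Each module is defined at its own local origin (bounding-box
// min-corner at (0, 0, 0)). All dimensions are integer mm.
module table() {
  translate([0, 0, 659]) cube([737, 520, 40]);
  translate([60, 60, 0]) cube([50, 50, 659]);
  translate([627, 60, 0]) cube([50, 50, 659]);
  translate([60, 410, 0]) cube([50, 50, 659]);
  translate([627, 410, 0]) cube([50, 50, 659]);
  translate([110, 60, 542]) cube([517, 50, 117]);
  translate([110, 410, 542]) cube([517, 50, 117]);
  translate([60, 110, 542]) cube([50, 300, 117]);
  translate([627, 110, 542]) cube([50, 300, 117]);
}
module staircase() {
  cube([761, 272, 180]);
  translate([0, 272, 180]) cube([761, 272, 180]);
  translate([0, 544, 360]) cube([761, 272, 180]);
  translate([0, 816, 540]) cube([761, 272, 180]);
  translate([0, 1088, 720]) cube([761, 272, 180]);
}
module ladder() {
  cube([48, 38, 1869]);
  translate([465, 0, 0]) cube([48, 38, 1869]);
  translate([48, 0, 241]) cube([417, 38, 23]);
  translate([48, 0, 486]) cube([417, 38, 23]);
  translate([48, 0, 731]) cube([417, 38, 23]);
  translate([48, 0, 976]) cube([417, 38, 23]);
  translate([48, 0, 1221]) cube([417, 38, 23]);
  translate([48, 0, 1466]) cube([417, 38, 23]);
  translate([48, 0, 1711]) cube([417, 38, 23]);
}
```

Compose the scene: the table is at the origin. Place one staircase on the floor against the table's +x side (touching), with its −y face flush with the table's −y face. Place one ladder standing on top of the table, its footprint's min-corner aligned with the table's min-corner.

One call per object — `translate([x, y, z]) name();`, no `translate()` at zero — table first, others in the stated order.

table();
translate([737, 0, 0]) staircase();
translate([0, 0, 699]) ladder();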